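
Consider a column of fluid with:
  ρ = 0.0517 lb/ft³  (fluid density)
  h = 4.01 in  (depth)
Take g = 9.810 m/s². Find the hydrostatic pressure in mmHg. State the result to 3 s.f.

0.00621 mmHg

P is given directly by: P = ρgh.
ρ = 0.0517 lb/ft³ = 0.8282 kg/m³; h = 4.01 in = 0.1019 m; g = 9.810 m/s².
P = 0.8275 Pa  (the unit combination reduces to kg/(m·s²) = Pa)
0.8275 Pa × (1 mmHg / 133.3 Pa) = 0.006207 mmHg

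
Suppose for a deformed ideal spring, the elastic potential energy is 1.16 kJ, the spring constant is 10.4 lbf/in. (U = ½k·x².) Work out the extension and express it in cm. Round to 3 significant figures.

Rearranging: x = √(2U/k).
U = 1.16 kJ = 1160 J; k = 10.4 lbf/in = 1821 N/m.
x = 1.129 m
1.129 m × (1 cm / 0.01000 m) = 112.9 cm

113 cm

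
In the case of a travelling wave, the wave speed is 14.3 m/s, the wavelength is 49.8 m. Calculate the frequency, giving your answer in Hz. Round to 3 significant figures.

0.287 Hz

Rearranging v = f·λ for f: f = v/λ.
v = 14.3 m/s; λ = 49.8 m.
f = 0.2871 Hz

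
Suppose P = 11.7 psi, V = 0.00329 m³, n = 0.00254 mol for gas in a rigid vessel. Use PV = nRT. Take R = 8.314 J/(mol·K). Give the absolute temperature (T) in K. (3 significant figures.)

12600 K

Rearranging PV = nRT for T: T = PV/(nR).
P = 11.7 psi = 80669 Pa; V = 0.00329 m³; n = 0.00254 mol; R = 8.314 J/(mol·K).
T = 12568 K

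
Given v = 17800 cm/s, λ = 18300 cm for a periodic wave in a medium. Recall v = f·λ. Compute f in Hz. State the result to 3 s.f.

0.973 Hz

Rearranging v = f·λ for f: f = v/λ.
v = 17800 cm/s = 178.0 m/s; λ = 18300 cm = 183.0 m.
f = 0.9727 Hz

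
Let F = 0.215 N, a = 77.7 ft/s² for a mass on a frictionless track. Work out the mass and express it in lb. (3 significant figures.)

Rearranging: m = F/a.
F = 0.215 N; a = 77.7 ft/s² = 23.68 m/s².
m = 0.009078 kg
0.009078 kg × (1 lb / 0.4536 kg) = 0.02001 lb

0.0200 lb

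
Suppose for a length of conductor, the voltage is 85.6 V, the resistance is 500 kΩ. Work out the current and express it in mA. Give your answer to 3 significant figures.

0.171 mA

Solving V = I·R for I: I = V/R.
V = 85.6 V; R = 500 kΩ = 5.000×10^5 Ω.
I = 1.712×10^-4 A
1.712×10^-4 A × (1 mA / 0.001000 A) = 0.1712 mA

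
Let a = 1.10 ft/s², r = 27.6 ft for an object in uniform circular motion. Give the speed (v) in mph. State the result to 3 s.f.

Rearranging a = v²/r for v: v = √(a·r).
a = 1.10 ft/s² = 0.3353 m/s²; r = 27.6 ft = 8.412 m.
v = 1.679 m/s
1.679 m/s × (1 mph / 0.4470 m/s) = 3.757 mph

3.76 mph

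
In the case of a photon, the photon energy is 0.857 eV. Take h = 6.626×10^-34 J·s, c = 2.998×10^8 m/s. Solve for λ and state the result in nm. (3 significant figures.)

Rearranging: λ = hc/E.
E = 0.857 eV = 1.373×10^-19 J; h = 6.626×10^-34 J·s; c = 2.998×10^8 m/s.
λ = 1.447×10^-6 m
1.447×10^-6 m × (1 nm / 1.000×10^-9 m) = 1447 nm

1450 nm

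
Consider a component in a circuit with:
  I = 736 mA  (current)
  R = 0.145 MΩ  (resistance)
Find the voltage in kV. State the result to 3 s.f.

From Ohm's law: V = IR.
I = 736 mA = 0.7360 A; R = 0.145 MΩ = 1.450×10^5 Ω.
V = 1.067×10^5 V  (the unit combination reduces to kg·m²/(A·s³) = V)
1.067×10^5 V × (1 kV / 1000 V) = 106.7 kV

107 kV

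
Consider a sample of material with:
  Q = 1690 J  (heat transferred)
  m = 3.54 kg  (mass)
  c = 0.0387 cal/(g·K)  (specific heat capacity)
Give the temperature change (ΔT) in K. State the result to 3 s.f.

2.95 K

Solving Q = m·c·ΔT for ΔT: ΔT = Q/(m·c).
Q = 1690 J; m = 3.54 kg; c = 0.0387 cal/(g·K) = 161.9 J/(kg·K).
ΔT = 2.948 K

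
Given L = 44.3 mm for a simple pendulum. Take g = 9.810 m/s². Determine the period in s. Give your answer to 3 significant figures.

T is given directly by: T = 2π√(L/g).
L = 44.3 mm = 0.04430 m; g = 9.810 m/s².
T = 0.4222 s

0.422 s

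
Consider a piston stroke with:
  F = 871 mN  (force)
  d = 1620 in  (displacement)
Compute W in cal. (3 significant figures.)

8.57 cal

W is given directly by: W = F·d.
F = 871 mN = 0.8710 N; d = 1620 in = 41.15 m.
W = 35.84 J
35.84 J × (1 cal / 4.184 J) = 8.566 cal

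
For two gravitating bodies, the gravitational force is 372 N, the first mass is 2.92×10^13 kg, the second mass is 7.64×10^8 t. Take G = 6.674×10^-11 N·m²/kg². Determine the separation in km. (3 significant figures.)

2000 km

From Newton's law of gravitation: r = √(G·m₁m₂/F).
F = 372 N; m₁ = 2.92×10^13 kg; m₂ = 7.64×10^8 t = 7.640×10^11 kg; G = 6.674×10^-11 N·m²/kg².
r = 2.001×10^6 m
2.001×10^6 m × (1 km / 1000 m) = 2001 km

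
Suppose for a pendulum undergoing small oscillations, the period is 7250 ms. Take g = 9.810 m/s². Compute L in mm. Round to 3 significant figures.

13100 mm

Solving T = 2π√(L/g) for L: L = g·(T/2π)².
T = 7250 ms = 7.250 s; g = 9.810 m/s².
L = 13.06 m
13.06 m × (1 mm / 0.001000 m) = 13061 mm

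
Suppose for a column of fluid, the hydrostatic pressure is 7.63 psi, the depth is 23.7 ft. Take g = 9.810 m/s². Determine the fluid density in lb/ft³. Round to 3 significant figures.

46.3 lb/ft³

Rearranging: ρ = P/(g·h).
P = 7.63 psi = 52607 Pa; h = 23.7 ft = 7.224 m; g = 9.810 m/s².
ρ = 742.4 kg/m³
742.4 kg/m³ × (1 lb/ft³ / 16.02 kg/m³) = 46.34 lb/ft³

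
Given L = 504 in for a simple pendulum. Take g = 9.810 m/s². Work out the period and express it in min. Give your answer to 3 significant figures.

0.120 min

T is given directly by: T = 2π√(L/g).
L = 504 in = 12.80 m; g = 9.810 m/s².
T = 7.178 s
7.178 s × (1 min / 60.00 s) = 0.1196 min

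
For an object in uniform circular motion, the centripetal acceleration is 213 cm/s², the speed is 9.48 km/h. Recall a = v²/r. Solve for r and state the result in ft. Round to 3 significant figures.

10.7 ft

Solving a = v²/r for r: r = v²/a.
a = 213 cm/s² = 2.130 m/s²; v = 9.48 km/h = 2.633 m/s.
r = 3.256 m
3.256 m × (1 ft / 0.3048 m) = 10.68 ft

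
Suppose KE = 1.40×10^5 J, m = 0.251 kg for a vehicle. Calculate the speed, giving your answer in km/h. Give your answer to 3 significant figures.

Rearranging: v = √(2·KE/m).
KE = 1.40×10^5 J; m = 0.251 kg.
v = 1056 m/s
1056 m/s × (1 km/h / 0.2778 m/s) = 3802 km/h

3800 km/h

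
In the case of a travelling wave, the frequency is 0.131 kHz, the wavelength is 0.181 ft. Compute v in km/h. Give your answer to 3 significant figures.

Directly: v = fλ.
f = 0.131 kHz = 131.0 Hz; λ = 0.181 ft = 0.05517 m.
v = 7.227 m/s
7.227 m/s × (1 km/h / 0.2778 m/s) = 26.02 km/h

26.0 km/h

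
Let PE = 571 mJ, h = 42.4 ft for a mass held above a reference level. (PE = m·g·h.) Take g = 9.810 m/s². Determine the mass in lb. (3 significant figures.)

0.00993 lb

Rearranging: m = PE/(g·h).
PE = 571 mJ = 0.5710 J; h = 42.4 ft = 12.92 m; g = 9.810 m/s².
m = 0.004504 kg
0.004504 kg × (1 lb / 0.4536 kg) = 0.009929 lb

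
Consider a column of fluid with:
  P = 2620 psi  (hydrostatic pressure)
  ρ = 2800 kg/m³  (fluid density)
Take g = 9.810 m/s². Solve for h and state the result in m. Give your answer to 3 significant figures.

Rearranging P = ρ·g·h for h: h = P/(ρ·g).
P = 2620 psi = 1.806×10^7 Pa; ρ = 2800 kg/m³; g = 9.810 m/s².
h = 657.6 m

658 m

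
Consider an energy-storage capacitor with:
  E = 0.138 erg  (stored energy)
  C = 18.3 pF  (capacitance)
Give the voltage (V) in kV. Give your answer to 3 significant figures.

0.0388 kV

Rearranging E = ½C·V² for V: V = √(2E/C).
E = 0.138 erg = 1.380×10^-8 J; C = 18.3 pF = 1.830×10^-11 F.
V = 38.84 V  (the unit combination reduces to kg·m²/(A·s³) = V)
38.84 V × (1 kV / 1000 V) = 0.03884 kV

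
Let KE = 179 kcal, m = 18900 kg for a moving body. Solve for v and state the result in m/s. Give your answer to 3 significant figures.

Rearranging: v = √(2·KE/m).
KE = 179 kcal = 7.489×10^5 J; m = 18900 kg.
v = 8.902 m/s

8.90 m/s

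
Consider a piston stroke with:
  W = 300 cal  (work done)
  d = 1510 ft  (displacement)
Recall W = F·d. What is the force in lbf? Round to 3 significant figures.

0.613 lbf

Rearranging W = F·d for F: F = W/d.
W = 300 cal = 1255 J; d = 1510 ft = 460.2 m.
F = 2.727 N  (the unit combination reduces to kg·m/s² = N)
2.727 N × (1 lbf / 4.448 N) = 0.6131 lbf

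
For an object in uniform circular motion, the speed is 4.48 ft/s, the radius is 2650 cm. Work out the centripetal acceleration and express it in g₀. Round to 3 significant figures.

0.00717 g₀

a is given directly by: a = v²/r.
v = 4.48 ft/s = 1.366 m/s; r = 2650 cm = 26.50 m.
a = 0.07036 m/s²
0.07036 m/s² × (1 g₀ / 9.807 m/s²) = 0.007175 g₀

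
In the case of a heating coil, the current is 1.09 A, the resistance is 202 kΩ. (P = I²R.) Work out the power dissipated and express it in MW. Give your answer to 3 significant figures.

P is given directly by: P = I²R.
I = 1.09 A; R = 202 kΩ = 2.020×10^5 Ω.
P = 2.400×10^5 W  (the unit combination reduces to kg·m²/s³ = W)
2.400×10^5 W × (1 MW / 1.000×10^6 W) = 0.2400 MW

0.240 MW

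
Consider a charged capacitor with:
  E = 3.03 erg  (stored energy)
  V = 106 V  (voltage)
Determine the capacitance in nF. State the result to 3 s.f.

Rearranging: C = 2E/V².
E = 3.03 erg = 3.030×10^-7 J; V = 106 V.
C = 5.393×10^-11 F
5.393×10^-11 F × (1 nF / 1.000×10^-9 F) = 0.05393 nF

0.0539 nF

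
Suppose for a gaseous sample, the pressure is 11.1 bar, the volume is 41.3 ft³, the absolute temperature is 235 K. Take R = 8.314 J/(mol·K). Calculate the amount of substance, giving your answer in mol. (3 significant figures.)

From the ideal-gas law: n = PV/(RT).
P = 11.1 bar = 1.110×10^6 Pa; V = 41.3 ft³ = 1.169 m³; T = 235 K; R = 8.314 J/(mol·K).
n = 664.4 mol

664 mol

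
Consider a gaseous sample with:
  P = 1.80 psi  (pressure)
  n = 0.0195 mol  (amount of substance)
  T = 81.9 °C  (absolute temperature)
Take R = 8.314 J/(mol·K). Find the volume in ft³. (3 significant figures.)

0.164 ft³

From the ideal-gas law: V = nRT/P.
P = 1.80 psi = 12411 Pa; n = 0.0195 mol; T = 81.9 °C = 355.0 K; R = 8.314 J/(mol·K).
V = 0.004638 m³
0.004638 m³ × (1 ft³ / 0.02832 m³) = 0.1638 ft³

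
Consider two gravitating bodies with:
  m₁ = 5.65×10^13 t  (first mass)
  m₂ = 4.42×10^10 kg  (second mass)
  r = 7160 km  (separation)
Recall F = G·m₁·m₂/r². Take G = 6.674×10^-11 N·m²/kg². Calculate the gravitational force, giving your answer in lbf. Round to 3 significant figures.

Directly: F = Gm₁m₂/r².
m₁ = 5.65×10^13 t = 5.650×10^16 kg; m₂ = 4.42×10^10 kg; r = 7160 km = 7.160×10^6 m; G = 6.674×10^-11 N·m²/kg².
F = 3251 N
3251 N × (1 lbf / 4.448 N) = 730.9 lbf

731 lbf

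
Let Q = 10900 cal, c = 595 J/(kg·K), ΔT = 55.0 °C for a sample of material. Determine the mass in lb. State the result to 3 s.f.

Rearranging Q = m·c·ΔT for m: m = Q/(c·ΔT).
Q = 10900 cal = 45606 J; c = 595 J/(kg·K); ΔT = 55.0 °C = 55.00 K.
m = 1.394 kg
1.394 kg × (1 lb / 0.4536 kg) = 3.072 lb

3.07 lb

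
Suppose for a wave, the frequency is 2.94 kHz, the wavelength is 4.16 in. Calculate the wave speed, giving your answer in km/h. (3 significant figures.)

v is given directly by: v = fλ.
f = 2.94 kHz = 2940 Hz; λ = 4.16 in = 0.1057 m.
v = 310.7 m/s
310.7 m/s × (1 km/h / 0.2778 m/s) = 1118 km/h

1120 km/h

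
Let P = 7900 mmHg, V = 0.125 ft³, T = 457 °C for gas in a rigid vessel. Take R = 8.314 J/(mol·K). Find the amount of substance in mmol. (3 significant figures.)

614 mmol

From the ideal-gas law: n = PV/(RT).
P = 7900 mmHg = 1.053×10^6 Pa; V = 0.125 ft³ = 0.003540 m³; T = 457 °C = 730.1 K; R = 8.314 J/(mol·K).
n = 0.6141 mol
0.6141 mol × (1 mmol / 0.001000 mol) = 614.1 mmol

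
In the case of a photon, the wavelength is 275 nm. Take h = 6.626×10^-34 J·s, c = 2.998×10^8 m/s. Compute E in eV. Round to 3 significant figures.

4.51 eV

E is given directly by: E = hc/λ.
λ = 275 nm = 2.750×10^-7 m; h = 6.626×10^-34 J·s; c = 2.998×10^8 m/s.
E = 7.224×10^-19 J  (the unit combination reduces to kg·m²/s² = J)
7.224×10^-19 J × (1 eV / 1.602×10^-19 J) = 4.509 eV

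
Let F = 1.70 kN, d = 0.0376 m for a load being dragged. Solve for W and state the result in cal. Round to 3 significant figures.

W is given directly by: W = F·d.
F = 1.70 kN = 1700 N; d = 0.0376 m.
W = 63.92 J
63.92 J × (1 cal / 4.184 J) = 15.28 cal

15.3 cal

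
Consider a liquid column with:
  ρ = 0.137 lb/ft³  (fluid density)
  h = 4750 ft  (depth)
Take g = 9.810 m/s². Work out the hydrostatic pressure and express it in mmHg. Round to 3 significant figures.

234 mmHg

P is given directly by: P = ρgh.
ρ = 0.137 lb/ft³ = 2.195 kg/m³; h = 4750 ft = 1448 m; g = 9.810 m/s².
P = 31169 Pa
31169 Pa × (1 mmHg / 133.3 Pa) = 233.8 mmHg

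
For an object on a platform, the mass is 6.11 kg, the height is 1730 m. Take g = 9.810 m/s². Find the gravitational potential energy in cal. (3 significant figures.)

24800 cal

PE is given directly by: PE = mgh.
m = 6.11 kg; h = 1730 m; g = 9.810 m/s².
PE = 1.037×10^5 J
1.037×10^5 J × (1 cal / 4.184 J) = 24784 cal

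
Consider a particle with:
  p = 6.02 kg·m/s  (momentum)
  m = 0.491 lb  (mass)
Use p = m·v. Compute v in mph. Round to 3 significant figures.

60.5 mph

Rearranging: v = p/m.
p = 6.02 kg·m/s; m = 0.491 lb = 0.2227 kg.
v = 27.03 m/s
27.03 m/s × (1 mph / 0.4470 m/s) = 60.46 mph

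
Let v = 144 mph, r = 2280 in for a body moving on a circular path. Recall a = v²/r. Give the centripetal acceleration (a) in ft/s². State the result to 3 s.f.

235 ft/s²

a is given directly by: a = v²/r.
v = 144 mph = 64.37 m/s; r = 2280 in = 57.91 m.
a = 71.56 m/s²
71.56 m/s² × (1 ft/s² / 0.3048 m/s²) = 234.8 ft/s²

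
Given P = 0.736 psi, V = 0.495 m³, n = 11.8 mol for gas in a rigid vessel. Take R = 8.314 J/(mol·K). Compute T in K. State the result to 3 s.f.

Rearranging PV = nRT for T: T = PV/(nR).
P = 0.736 psi = 5075 Pa; V = 0.495 m³; n = 11.8 mol; R = 8.314 J/(mol·K).
T = 25.60 K

25.6 K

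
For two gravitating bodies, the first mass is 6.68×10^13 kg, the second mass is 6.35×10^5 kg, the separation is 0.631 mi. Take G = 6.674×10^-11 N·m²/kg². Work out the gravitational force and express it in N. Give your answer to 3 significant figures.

2750 N

From Newton's law of gravitation: F = Gm₁m₂/r².
m₁ = 6.68×10^13 kg; m₂ = 6.35×10^5 kg; r = 0.631 mi = 1015 m; G = 6.674×10^-11 N·m²/kg².
F = 2745 N  (the unit combination reduces to kg·m/s² = N)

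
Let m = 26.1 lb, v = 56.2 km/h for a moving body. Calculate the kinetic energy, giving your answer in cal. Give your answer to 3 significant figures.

345 cal

KE is given directly by: KE = ½mv².
m = 26.1 lb = 11.84 kg; v = 56.2 km/h = 15.61 m/s.
KE = 1443 J  (the unit combination reduces to kg·m²/s² = J)
1443 J × (1 cal / 4.184 J) = 344.8 cal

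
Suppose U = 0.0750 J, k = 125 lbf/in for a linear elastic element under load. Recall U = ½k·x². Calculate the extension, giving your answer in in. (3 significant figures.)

0.103 in

Rearranging U = ½k·x² for x: x = √(2U/k).
U = 0.0750 J; k = 125 lbf/in = 21891 N/m.
x = 0.002618 m
0.002618 m × (1 in / 0.02540 m) = 0.1031 in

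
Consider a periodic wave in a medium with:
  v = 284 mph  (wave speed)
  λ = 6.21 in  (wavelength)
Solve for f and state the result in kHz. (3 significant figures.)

0.805 kHz

Rearranging v = f·λ for f: f = v/λ.
v = 284 mph = 127.0 m/s; λ = 6.21 in = 0.1577 m.
f = 804.9 Hz
804.9 Hz × (1 kHz / 1000 Hz) = 0.8049 kHz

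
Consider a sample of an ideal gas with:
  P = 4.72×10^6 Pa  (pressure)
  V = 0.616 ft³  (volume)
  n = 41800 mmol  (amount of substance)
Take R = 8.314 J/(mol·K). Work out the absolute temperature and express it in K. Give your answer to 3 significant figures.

237 K

Solving PV = nRT for T: T = PV/(nR).
P = 4.72×10^6 Pa; V = 0.616 ft³ = 0.01744 m³; n = 41800 mmol = 41.80 mol; R = 8.314 J/(mol·K).
T = 236.9 K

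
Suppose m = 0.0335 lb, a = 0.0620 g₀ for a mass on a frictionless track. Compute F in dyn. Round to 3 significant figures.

F is given directly by: F = m·a.
m = 0.0335 lb = 0.01520 kg; a = 0.0620 g₀ = 0.6080 m/s².
F = 0.009239 N  (the unit combination reduces to kg·m/s² = N)
0.009239 N × (1 dyn / 1.000×10^-5 N) = 923.9 dyn

924 dyn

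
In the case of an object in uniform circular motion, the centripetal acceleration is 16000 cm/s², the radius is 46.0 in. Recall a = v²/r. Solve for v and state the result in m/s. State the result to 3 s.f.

13.7 m/s

Rearranging: v = √(a·r).
a = 16000 cm/s² = 160.0 m/s²; r = 46.0 in = 1.168 m.
v = 13.67 m/s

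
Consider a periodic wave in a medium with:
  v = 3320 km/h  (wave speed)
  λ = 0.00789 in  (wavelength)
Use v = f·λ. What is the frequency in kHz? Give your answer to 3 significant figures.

Rearranging: f = v/λ.
v = 3320 km/h = 922.2 m/s; λ = 0.00789 in = 2.004×10^-4 m.
f = 4.602×10^6 Hz
4.602×10^6 Hz × (1 kHz / 1000 Hz) = 4602 kHz

4600 kHz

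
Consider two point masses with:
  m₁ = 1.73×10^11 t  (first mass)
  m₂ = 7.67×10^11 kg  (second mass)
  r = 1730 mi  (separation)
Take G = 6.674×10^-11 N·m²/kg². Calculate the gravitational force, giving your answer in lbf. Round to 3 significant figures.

257 lbf

Directly: F = Gm₁m₂/r².
m₁ = 1.73×10^11 t = 1.730×10^14 kg; m₂ = 7.67×10^11 kg; r = 1730 mi = 2.784×10^6 m; G = 6.674×10^-11 N·m²/kg².
F = 1142 N
1142 N × (1 lbf / 4.448 N) = 256.8 lbf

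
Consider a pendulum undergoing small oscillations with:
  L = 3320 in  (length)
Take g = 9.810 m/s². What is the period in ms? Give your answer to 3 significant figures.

T is given directly by: T = 2π√(L/g).
L = 3320 in = 84.33 m; g = 9.810 m/s².
T = 18.42 s
18.42 s × (1 ms / 0.001000 s) = 18422 ms

18400 ms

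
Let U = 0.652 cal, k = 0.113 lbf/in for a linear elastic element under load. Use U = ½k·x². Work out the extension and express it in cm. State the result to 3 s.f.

Rearranging: x = √(2U/k).
U = 0.652 cal = 2.728 J; k = 0.113 lbf/in = 19.79 N/m.
x = 0.5251 m
0.5251 m × (1 cm / 0.01000 m) = 52.51 cm

52.5 cm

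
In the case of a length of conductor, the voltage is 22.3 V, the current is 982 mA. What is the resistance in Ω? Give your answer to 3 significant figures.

22.7 Ω

Rearranging: R = V/I.
V = 22.3 V; I = 982 mA = 0.9820 A.
R = 22.71 Ω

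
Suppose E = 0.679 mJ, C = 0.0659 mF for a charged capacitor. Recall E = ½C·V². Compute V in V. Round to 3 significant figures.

Solving E = ½C·V² for V: V = √(2E/C).
E = 0.679 mJ = 6.790×10^-4 J; C = 0.0659 mF = 6.590×10^-5 F.
V = 4.539 V  (the unit combination reduces to kg·m²/(A·s³) = V)

4.54 V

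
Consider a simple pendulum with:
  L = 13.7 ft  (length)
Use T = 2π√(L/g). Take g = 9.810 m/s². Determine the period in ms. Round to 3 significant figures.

Directly: T = 2π√(L/g).
L = 13.7 ft = 4.176 m; g = 9.810 m/s².
T = 4.099 s
4.099 s × (1 ms / 0.001000 s) = 4099 ms

4100 ms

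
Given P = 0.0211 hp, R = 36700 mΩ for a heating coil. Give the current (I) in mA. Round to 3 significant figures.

Rearranging: I = √(P/R).
P = 0.0211 hp = 15.73 W; R = 36700 mΩ = 36.70 Ω.
I = 0.6548 A
0.6548 A × (1 mA / 0.001000 A) = 654.8 mA

655 mA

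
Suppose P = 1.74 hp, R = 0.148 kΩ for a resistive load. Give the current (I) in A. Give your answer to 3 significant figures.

Solving P = I²R for I: I = √(P/R).
P = 1.74 hp = 1298 W; R = 0.148 kΩ = 148.0 Ω.
I = 2.961 A

2.96 A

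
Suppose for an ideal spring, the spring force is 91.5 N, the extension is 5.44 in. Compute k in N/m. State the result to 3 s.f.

Rearranging: k = F/x.
F = 91.5 N; x = 5.44 in = 0.1382 m.
k = 662.2 N/m

662 N/m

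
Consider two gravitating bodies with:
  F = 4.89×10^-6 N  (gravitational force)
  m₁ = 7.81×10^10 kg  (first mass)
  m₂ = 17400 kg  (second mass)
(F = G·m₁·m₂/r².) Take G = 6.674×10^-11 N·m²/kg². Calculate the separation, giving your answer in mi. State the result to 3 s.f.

From Newton's law of gravitation: r = √(G·m₁m₂/F).
F = 4.89×10^-6 N; m₁ = 7.81×10^10 kg; m₂ = 17400 kg; G = 6.674×10^-11 N·m²/kg².
r = 1.362×10^5 m
1.362×10^5 m × (1 mi / 1609 m) = 84.62 mi

84.6 mi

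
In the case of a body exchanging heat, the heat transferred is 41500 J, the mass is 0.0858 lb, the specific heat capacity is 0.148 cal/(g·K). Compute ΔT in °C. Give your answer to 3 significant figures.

Rearranging Q = m·c·ΔT for ΔT: ΔT = Q/(m·c).
Q = 41500 J; m = 0.0858 lb = 0.03892 kg; c = 0.148 cal/(g·K) = 619.2 J/(kg·K).
ΔT = 1722 K
Since 1 °C = 1 K, 1722 °C.

1720 °C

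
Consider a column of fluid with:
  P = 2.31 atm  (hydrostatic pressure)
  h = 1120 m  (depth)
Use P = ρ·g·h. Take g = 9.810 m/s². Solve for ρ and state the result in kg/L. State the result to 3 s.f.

0.0213 kg/L

Solving P = ρ·g·h for ρ: ρ = P/(g·h).
P = 2.31 atm = 2.341×10^5 Pa; h = 1120 m; g = 9.810 m/s².
ρ = 21.30 kg/m³
21.30 kg/m³ × (1 kg/L / 1000 kg/m³) = 0.02130 kg/L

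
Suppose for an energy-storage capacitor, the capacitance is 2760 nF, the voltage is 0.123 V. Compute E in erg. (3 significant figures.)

0.209 erg

E is given directly by: E = ½CV².
C = 2760 nF = 2.760×10^-6 F; V = 0.123 V.
E = 2.088×10^-8 J  (the unit combination reduces to kg·m²/s² = J)
2.088×10^-8 J × (1 erg / 1.000×10^-7 J) = 0.2088 erg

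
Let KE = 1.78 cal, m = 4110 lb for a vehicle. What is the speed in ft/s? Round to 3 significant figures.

0.293 ft/s

Solving KE = ½mv² for v: v = √(2·KE/m).
KE = 1.78 cal = 7.448 J; m = 4110 lb = 1864 kg.
v = 0.08939 m/s
0.08939 m/s × (1 ft/s / 0.3048 m/s) = 0.2933 ft/s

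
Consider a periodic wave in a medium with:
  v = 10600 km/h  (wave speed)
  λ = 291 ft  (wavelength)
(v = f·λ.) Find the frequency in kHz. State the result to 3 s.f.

0.0332 kHz

Rearranging v = f·λ for f: f = v/λ.
v = 10600 km/h = 2944 m/s; λ = 291 ft = 88.70 m.
f = 33.20 Hz
33.20 Hz × (1 kHz / 1000 Hz) = 0.03320 kHz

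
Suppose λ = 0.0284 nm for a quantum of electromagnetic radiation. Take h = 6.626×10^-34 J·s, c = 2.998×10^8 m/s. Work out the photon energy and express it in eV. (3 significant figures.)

Directly: E = hc/λ.
λ = 0.0284 nm = 2.840×10^-11 m; h = 6.626×10^-34 J·s; c = 2.998×10^8 m/s.
E = 6.995×10^-15 J  (the unit combination reduces to kg·m²/s² = J)
6.995×10^-15 J × (1 eV / 1.602×10^-19 J) = 43657 eV

43700 eV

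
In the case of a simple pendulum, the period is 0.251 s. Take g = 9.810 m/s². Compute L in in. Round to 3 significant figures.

Solving T = 2π√(L/g) for L: L = g·(T/2π)².
T = 0.251 s; g = 9.810 m/s².
L = 0.01566 m
0.01566 m × (1 in / 0.02540 m) = 0.6163 in

0.616 in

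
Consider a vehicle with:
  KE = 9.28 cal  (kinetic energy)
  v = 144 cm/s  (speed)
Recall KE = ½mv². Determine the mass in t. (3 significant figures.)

0.0374 t

Solving KE = ½mv² for m: m = 2·KE/v².
KE = 9.28 cal = 38.83 J; v = 144 cm/s = 1.440 m/s.
m = 37.45 kg
37.45 kg × (1 t / 1000 kg) = 0.03745 t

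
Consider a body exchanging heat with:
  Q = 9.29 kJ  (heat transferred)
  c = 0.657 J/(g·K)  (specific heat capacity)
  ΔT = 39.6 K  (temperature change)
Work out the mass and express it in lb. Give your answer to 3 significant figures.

Rearranging Q = m·c·ΔT for m: m = Q/(c·ΔT).
Q = 9.29 kJ = 9290 J; c = 0.657 J/(g·K) = 657.0 J/(kg·K); ΔT = 39.6 K.
m = 0.3571 kg
0.3571 kg × (1 lb / 0.4536 kg) = 0.7872 lb

0.787 lb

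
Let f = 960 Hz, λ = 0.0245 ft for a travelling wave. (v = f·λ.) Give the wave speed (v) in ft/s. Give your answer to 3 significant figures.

23.5 ft/s

v is given directly by: v = fλ.
f = 960 Hz; λ = 0.0245 ft = 0.007468 m.
v = 7.169 m/s
7.169 m/s × (1 ft/s / 0.3048 m/s) = 23.52 ft/s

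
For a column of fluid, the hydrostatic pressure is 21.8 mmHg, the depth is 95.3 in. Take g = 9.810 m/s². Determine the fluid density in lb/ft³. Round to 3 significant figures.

Solving P = ρ·g·h for ρ: ρ = P/(g·h).
P = 21.8 mmHg = 2906 Pa; h = 95.3 in = 2.421 m; g = 9.810 m/s².
ρ = 122.4 kg/m³
122.4 kg/m³ × (1 lb/ft³ / 16.02 kg/m³) = 7.641 lb/ft³

7.64 lb/ft³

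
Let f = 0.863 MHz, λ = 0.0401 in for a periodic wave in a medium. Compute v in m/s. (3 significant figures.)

879 m/s

v is given directly by: v = fλ.
f = 0.863 MHz = 8.630×10^5 Hz; λ = 0.0401 in = 0.001019 m.
v = 879.0 m/s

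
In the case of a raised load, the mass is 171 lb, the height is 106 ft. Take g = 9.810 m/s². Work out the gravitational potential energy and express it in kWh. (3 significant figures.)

0.00683 kWh

PE is given directly by: PE = mgh.
m = 171 lb = 77.56 kg; h = 106 ft = 32.31 m; g = 9.810 m/s².
PE = 24584 J
24584 J × (1 kWh / 3.600×10^6 J) = 0.006829 kWh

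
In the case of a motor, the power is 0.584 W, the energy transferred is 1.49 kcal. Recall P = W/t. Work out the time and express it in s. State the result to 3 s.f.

10700 s

Rearranging: t = W/P.
P = 0.584 W; W = 1.49 kcal = 6234 J.
t = 10675 s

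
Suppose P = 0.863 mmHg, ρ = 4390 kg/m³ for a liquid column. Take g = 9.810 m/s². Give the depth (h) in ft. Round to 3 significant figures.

Rearranging: h = P/(ρ·g).
P = 0.863 mmHg = 115.1 Pa; ρ = 4390 kg/m³; g = 9.810 m/s².
h = 0.002672 m
0.002672 m × (1 ft / 0.3048 m) = 0.008765 ft

0.00877 ft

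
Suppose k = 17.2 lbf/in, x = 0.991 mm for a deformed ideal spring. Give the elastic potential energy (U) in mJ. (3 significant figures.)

1.48 mJ

Directly: U = ½kx².
k = 17.2 lbf/in = 3012 N/m; x = 0.991 mm = 9.910×10^-4 m.
U = 0.001479 J
0.001479 J × (1 mJ / 0.001000 J) = 1.479 mJ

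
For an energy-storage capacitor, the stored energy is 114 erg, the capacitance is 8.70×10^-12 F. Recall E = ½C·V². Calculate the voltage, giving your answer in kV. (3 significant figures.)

Solving E = ½C·V² for V: V = √(2E/C).
E = 114 erg = 1.140×10^-5 J; C = 8.70×10^-12 F.
V = 1619 V
1619 V × (1 kV / 1000 V) = 1.619 kV

1.62 kV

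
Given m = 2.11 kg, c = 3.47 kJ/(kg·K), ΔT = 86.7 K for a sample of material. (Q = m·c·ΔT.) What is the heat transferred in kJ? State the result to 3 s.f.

Directly: Q = mcΔT.
m = 2.11 kg; c = 3.47 kJ/(kg·K) = 3470 J/(kg·K); ΔT = 86.7 K.
Q = 6.348×10^5 J
6.348×10^5 J × (1 kJ / 1000 J) = 634.8 kJ

635 kJ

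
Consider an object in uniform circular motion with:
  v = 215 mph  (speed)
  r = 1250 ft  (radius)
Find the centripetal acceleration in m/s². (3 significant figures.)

24.2 m/s²

Directly: a = v²/r.
v = 215 mph = 96.11 m/s; r = 1250 ft = 381.0 m.
a = 24.25 m/s²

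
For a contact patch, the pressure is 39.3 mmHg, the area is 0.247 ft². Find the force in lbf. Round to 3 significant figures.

Rearranging P = F/A for F: F = P·A.
P = 39.3 mmHg = 5240 Pa; A = 0.247 ft² = 0.02295 m².
F = 120.2 N
120.2 N × (1 lbf / 4.448 N) = 27.03 lbf

27.0 lbf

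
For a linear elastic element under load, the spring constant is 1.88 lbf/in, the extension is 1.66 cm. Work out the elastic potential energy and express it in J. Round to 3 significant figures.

U is given directly by: U = ½kx².
k = 1.88 lbf/in = 329.2 N/m; x = 1.66 cm = 0.01660 m.
U = 0.04536 J  (the unit combination reduces to kg·m²/s² = J)

0.0454 J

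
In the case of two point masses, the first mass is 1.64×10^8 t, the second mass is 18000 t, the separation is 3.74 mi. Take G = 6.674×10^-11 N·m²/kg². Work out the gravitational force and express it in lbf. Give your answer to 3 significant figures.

1.22 lbf

From Newton's law of gravitation: F = Gm₁m₂/r².
m₁ = 1.64×10^8 t = 1.640×10^11 kg; m₂ = 18000 t = 1.800×10^7 kg; r = 3.74 mi = 6019 m; G = 6.674×10^-11 N·m²/kg².
F = 5.438 N
5.438 N × (1 lbf / 4.448 N) = 1.223 lbf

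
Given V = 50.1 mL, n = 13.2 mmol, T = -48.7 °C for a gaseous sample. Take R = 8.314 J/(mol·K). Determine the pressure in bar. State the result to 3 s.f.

From the ideal-gas law: P = nRT/V.
V = 50.1 mL = 5.010×10^-5 m³; n = 13.2 mmol = 0.01320 mol; T = -48.7 °C = 224.4 K; R = 8.314 J/(mol·K).
P = 4.917×10^5 Pa
4.917×10^5 Pa × (1 bar / 1.000×10^5 Pa) = 4.917 bar

4.92 bar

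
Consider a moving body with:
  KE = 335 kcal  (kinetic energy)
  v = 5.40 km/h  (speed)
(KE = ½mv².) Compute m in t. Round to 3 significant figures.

Rearranging: m = 2·KE/v².
KE = 335 kcal = 1.402×10^6 J; v = 5.40 km/h = 1.500 m/s.
m = 1.246×10^6 kg
1.246×10^6 kg × (1 t / 1000 kg) = 1246 t

1250 t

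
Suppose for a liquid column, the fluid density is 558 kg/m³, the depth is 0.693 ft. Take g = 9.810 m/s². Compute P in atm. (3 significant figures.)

0.0114 atm

Directly: P = ρgh.
ρ = 558 kg/m³; h = 0.693 ft = 0.2112 m; g = 9.810 m/s².
P = 1156 Pa
1156 Pa × (1 atm / 1.013×10^5 Pa) = 0.01141 atm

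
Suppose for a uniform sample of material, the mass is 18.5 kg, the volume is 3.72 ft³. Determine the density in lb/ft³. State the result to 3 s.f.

11.0 lb/ft³

ρ is given directly by: ρ = m/V.
m = 18.5 kg; V = 3.72 ft³ = 0.1053 m³.
ρ = 175.6 kg/m³
175.6 kg/m³ × (1 lb/ft³ / 16.02 kg/m³) = 10.96 lb/ft³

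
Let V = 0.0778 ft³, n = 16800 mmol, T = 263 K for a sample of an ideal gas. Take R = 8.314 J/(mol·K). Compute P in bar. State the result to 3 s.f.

167 bar

From the ideal-gas law: P = nRT/V.
V = 0.0778 ft³ = 0.002203 m³; n = 16800 mmol = 16.80 mol; T = 263 K; R = 8.314 J/(mol·K).
P = 1.667×10^7 Pa
1.667×10^7 Pa × (1 bar / 1.000×10^5 Pa) = 166.7 bar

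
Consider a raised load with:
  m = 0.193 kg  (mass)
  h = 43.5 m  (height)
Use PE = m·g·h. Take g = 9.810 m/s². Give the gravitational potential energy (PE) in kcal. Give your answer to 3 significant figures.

0.0197 kcal

Directly: PE = mgh.
m = 0.193 kg; h = 43.5 m; g = 9.810 m/s².
PE = 82.36 J
82.36 J × (1 kcal / 4184 J) = 0.01968 kcal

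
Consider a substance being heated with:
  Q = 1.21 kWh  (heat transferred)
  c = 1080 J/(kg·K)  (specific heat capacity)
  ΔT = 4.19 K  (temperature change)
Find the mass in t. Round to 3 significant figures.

Solving Q = m·c·ΔT for m: m = Q/(c·ΔT).
Q = 1.21 kWh = 4.356×10^6 J; c = 1080 J/(kg·K); ΔT = 4.19 K.
m = 962.6 kg
962.6 kg × (1 t / 1000 kg) = 0.9626 t

0.963 t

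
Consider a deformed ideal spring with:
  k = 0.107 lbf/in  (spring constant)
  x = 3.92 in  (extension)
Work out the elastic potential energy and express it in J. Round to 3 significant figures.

0.0929 J

U is given directly by: U = ½kx².
k = 0.107 lbf/in = 18.74 N/m; x = 3.92 in = 0.09957 m.
U = 0.09289 J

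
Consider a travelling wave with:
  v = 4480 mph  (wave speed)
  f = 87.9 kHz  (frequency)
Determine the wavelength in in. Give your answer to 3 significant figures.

Rearranging v = f·λ for λ: λ = v/f.
v = 4480 mph = 2003 m/s; f = 87.9 kHz = 87900 Hz.
λ = 0.02278 m
0.02278 m × (1 in / 0.02540 m) = 0.8970 in

0.897 in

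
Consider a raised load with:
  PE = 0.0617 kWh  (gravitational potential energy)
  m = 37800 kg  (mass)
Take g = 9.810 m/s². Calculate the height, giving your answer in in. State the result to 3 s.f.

23.6 in

Rearranging PE = m·g·h for h: h = PE/(m·g).
PE = 0.0617 kWh = 2.221×10^5 J; m = 37800 kg; g = 9.810 m/s².
h = 0.5990 m
0.5990 m × (1 in / 0.02540 m) = 23.58 in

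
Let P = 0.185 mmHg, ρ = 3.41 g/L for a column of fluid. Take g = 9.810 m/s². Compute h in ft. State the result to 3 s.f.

Solving P = ρ·g·h for h: h = P/(ρ·g).
P = 0.185 mmHg = 24.66 Pa; ρ = 3.41 g/L = 3.410 kg/m³; g = 9.810 m/s².
h = 0.7373 m
0.7373 m × (1 ft / 0.3048 m) = 2.419 ft

2.42 ft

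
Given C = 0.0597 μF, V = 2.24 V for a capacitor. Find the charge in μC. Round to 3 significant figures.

Rearranging: Q = CV.
C = 0.0597 μF = 5.970×10^-8 F; V = 2.24 V.
Q = 1.337×10^-7 C
1.337×10^-7 C × (1 μC / 1.000×10^-6 C) = 0.1337 μC

0.134 μC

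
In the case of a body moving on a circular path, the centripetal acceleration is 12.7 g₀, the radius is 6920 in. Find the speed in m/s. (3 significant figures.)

148 m/s

Rearranging a = v²/r for v: v = √(a·r).
a = 12.7 g₀ = 124.5 m/s²; r = 6920 in = 175.8 m.
v = 148.0 m/s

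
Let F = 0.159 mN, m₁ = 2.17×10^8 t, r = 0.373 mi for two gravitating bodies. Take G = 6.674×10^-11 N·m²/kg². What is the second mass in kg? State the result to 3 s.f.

3.96 kg

Rearranging F = G·m₁·m₂/r² for m₂: m₂ = F·r²/(G·m₁).
F = 0.159 mN = 1.590×10^-4 N; m₁ = 2.17×10^8 t = 2.170×10^11 kg; r = 0.373 mi = 600.3 m; G = 6.674×10^-11 N·m²/kg².
m₂ = 3.956 kg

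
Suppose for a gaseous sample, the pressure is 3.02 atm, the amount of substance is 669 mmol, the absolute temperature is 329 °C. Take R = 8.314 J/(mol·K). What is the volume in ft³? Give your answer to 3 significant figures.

0.387 ft³

From the ideal-gas law: V = nRT/P.
P = 3.02 atm = 3.060×10^5 Pa; n = 669 mmol = 0.6690 mol; T = 329 °C = 602.1 K; R = 8.314 J/(mol·K).
V = 0.01095 m³
0.01095 m³ × (1 ft³ / 0.02832 m³) = 0.3865 ft³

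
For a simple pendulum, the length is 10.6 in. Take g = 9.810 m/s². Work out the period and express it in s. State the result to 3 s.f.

1.04 s

Directly: T = 2π√(L/g).
L = 10.6 in = 0.2692 m; g = 9.810 m/s².
T = 1.041 s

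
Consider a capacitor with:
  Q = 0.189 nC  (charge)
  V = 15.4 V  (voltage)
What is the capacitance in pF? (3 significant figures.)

Directly: C = Q/V.
Q = 0.189 nC = 1.890×10^-10 C; V = 15.4 V.
C = 1.227×10^-11 F
1.227×10^-11 F × (1 pF / 1.000×10^-12 F) = 12.27 pF

12.3 pF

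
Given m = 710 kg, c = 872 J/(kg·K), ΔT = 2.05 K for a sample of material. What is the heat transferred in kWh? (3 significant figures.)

0.353 kWh

Q is given directly by: Q = mcΔT.
m = 710 kg; c = 872 J/(kg·K); ΔT = 2.05 K.
Q = 1.269×10^6 J  (the unit combination reduces to kg·m²/s² = J)
1.269×10^6 J × (1 kWh / 3.600×10^6 J) = 0.3526 kWh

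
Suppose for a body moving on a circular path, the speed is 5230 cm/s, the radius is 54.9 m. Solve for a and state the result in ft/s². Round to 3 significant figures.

163 ft/s²

a is given directly by: a = v²/r.
v = 5230 cm/s = 52.30 m/s; r = 54.9 m.
a = 49.82 m/s²
49.82 m/s² × (1 ft/s² / 0.3048 m/s²) = 163.5 ft/s²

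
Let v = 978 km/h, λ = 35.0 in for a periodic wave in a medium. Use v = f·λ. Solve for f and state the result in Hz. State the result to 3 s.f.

306 Hz

Rearranging v = f·λ for f: f = v/λ.
v = 978 km/h = 271.7 m/s; λ = 35.0 in = 0.8890 m.
f = 305.6 Hz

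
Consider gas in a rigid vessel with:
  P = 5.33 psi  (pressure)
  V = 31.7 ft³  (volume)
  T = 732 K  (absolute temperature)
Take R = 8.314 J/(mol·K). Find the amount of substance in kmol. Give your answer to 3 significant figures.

Rearranging PV = nRT for n: n = PV/(RT).
P = 5.33 psi = 36749 Pa; V = 31.7 ft³ = 0.8976 m³; T = 732 K; R = 8.314 J/(mol·K).
n = 5.420 mol
5.420 mol × (1 kmol / 1000 mol) = 0.005420 kmol

0.00542 kmol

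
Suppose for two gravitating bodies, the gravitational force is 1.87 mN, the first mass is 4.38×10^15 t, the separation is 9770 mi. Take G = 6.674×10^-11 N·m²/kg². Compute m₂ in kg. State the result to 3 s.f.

1580 kg

From Newton's law of gravitation: m₂ = F·r²/(G·m₁).
F = 1.87 mN = 0.001870 N; m₁ = 4.38×10^15 t = 4.380×10^18 kg; r = 9770 mi = 1.572×10^7 m; G = 6.674×10^-11 N·m²/kg².
m₂ = 1581 kg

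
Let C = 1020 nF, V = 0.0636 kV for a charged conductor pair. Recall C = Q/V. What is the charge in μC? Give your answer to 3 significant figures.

64.9 μC

Rearranging: Q = CV.
C = 1020 nF = 1.020×10^-6 F; V = 0.0636 kV = 63.60 V.
Q = 6.487×10^-5 C  (the unit combination reduces to A·s = C)
6.487×10^-5 C × (1 μC / 1.000×10^-6 C) = 64.87 μC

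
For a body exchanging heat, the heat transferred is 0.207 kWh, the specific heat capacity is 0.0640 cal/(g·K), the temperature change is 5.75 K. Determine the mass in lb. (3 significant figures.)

1070 lb

Rearranging Q = m·c·ΔT for m: m = Q/(c·ΔT).
Q = 0.207 kWh = 7.452×10^5 J; c = 0.0640 cal/(g·K) = 267.8 J/(kg·K); ΔT = 5.75 K.
m = 484.0 kg
484.0 kg × (1 lb / 0.4536 kg) = 1067 lb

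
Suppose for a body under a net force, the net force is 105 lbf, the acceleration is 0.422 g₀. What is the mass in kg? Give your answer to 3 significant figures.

113 kg

From Newton's second law: m = F/a.
F = 105 lbf = 467.1 N; a = 0.422 g₀ = 4.138 m/s².
m = 112.9 kg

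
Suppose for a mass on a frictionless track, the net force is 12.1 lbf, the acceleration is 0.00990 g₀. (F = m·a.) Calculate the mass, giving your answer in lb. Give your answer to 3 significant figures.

From Newton's second law: m = F/a.
F = 12.1 lbf = 53.82 N; a = 0.00990 g₀ = 0.09709 m/s².
m = 554.4 kg
554.4 kg × (1 lb / 0.4536 kg) = 1222 lb

1220 lb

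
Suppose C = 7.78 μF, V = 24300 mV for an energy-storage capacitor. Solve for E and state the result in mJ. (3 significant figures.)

2.30 mJ

E is given directly by: E = ½CV².
C = 7.78 μF = 7.780×10^-6 F; V = 24300 mV = 24.30 V.
E = 0.002297 J
0.002297 J × (1 mJ / 0.001000 J) = 2.297 mJ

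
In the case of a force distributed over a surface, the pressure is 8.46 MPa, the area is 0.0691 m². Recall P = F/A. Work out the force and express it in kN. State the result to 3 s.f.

585 kN

Solving P = F/A for F: F = P·A.
P = 8.46 MPa = 8.460×10^6 Pa; A = 0.0691 m².
F = 5.846×10^5 N  (the unit combination reduces to kg·m/s² = N)
5.846×10^5 N × (1 kN / 1000 N) = 584.6 kN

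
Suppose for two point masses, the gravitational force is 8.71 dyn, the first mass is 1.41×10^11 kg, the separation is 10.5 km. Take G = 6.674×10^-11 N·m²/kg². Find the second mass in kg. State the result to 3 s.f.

Rearranging F = G·m₁·m₂/r² for m₂: m₂ = F·r²/(G·m₁).
F = 8.71 dyn = 8.710×10^-5 N; m₁ = 1.41×10^11 kg; r = 10.5 km = 10500 m; G = 6.674×10^-11 N·m²/kg².
m₂ = 1020 kg

1020 kg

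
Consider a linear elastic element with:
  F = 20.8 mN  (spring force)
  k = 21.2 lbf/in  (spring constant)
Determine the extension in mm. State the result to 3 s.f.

0.00560 mm

Rearranging F = k·x for x: x = F/k.
F = 20.8 mN = 0.02080 N; k = 21.2 lbf/in = 3713 N/m.
x = 5.602×10^-6 m
5.602×10^-6 m × (1 mm / 0.001000 m) = 0.005602 mm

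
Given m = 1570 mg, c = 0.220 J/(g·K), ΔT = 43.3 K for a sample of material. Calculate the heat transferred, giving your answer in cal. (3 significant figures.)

3.57 cal

Q is given directly by: Q = mcΔT.
m = 1570 mg = 0.001570 kg; c = 0.220 J/(g·K) = 220.0 J/(kg·K); ΔT = 43.3 K.
Q = 14.96 J
14.96 J × (1 cal / 4.184 J) = 3.575 cal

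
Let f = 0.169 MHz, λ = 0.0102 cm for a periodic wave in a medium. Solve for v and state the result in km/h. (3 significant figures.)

Directly: v = fλ.
f = 0.169 MHz = 1.690×10^5 Hz; λ = 0.0102 cm = 1.020×10^-4 m.
v = 17.24 m/s
17.24 m/s × (1 km/h / 0.2778 m/s) = 62.06 km/h

62.1 km/h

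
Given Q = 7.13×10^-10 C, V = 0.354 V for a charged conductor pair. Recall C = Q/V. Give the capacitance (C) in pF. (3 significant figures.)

2010 pF

C is given directly by: C = Q/V.
Q = 7.13×10^-10 C; V = 0.354 V.
C = 2.014×10^-9 F
2.014×10^-9 F × (1 pF / 1.000×10^-12 F) = 2014 pF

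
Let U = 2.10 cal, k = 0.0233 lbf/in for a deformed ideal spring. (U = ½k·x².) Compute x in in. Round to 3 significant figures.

81.7 in

Rearranging: x = √(2U/k).
U = 2.10 cal = 8.786 J; k = 0.0233 lbf/in = 4.080 N/m.
x = 2.075 m
2.075 m × (1 in / 0.02540 m) = 81.70 in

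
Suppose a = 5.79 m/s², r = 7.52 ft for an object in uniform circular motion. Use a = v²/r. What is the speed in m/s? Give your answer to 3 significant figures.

3.64 m/s

Solving a = v²/r for v: v = √(a·r).
a = 5.79 m/s²; r = 7.52 ft = 2.292 m.
v = 3.643 m/s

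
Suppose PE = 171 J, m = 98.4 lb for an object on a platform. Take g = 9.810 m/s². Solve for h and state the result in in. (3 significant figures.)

15.4 in

Rearranging: h = PE/(m·g).
PE = 171 J; m = 98.4 lb = 44.63 kg; g = 9.810 m/s².
h = 0.3905 m
0.3905 m × (1 in / 0.02540 m) = 15.38 in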